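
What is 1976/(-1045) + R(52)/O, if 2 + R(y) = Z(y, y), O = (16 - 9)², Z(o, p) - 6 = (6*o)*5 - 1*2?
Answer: 80814/2695 ≈ 29.987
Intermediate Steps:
Z(o, p) = 4 + 30*o (Z(o, p) = 6 + ((6*o)*5 - 1*2) = 6 + (30*o - 2) = 6 + (-2 + 30*o) = 4 + 30*o)
O = 49 (O = 7² = 49)
R(y) = 2 + 30*y (R(y) = -2 + (4 + 30*y) = 2 + 30*y)
1976/(-1045) + R(52)/O = 1976/(-1045) + (2 + 30*52)/49 = 1976*(-1/1045) + (2 + 1560)*(1/49) = -104/55 + 1562*(1/49) = -104/55 + 1562/49 = 80814/2695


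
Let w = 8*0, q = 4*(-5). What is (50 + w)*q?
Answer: -1000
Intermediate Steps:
q = -20
w = 0
(50 + w)*q = (50 + 0)*(-20) = 50*(-20) = -1000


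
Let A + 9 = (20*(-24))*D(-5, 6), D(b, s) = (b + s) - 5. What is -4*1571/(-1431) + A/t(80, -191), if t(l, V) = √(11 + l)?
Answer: 6284/1431 + 21*√91 ≈ 204.72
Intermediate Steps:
D(b, s) = -5 + b + s
A = 1911 (A = -9 + (20*(-24))*(-5 - 5 + 6) = -9 - 480*(-4) = -9 + 1920 = 1911)
-4*1571/(-1431) + A/t(80, -191) = -4*1571/(-1431) + 1911/(√(11 + 80)) = -6284*(-1/1431) + 1911/(√91) = 6284/1431 + 1911*(√91/91) = 6284/1431 + 21*√91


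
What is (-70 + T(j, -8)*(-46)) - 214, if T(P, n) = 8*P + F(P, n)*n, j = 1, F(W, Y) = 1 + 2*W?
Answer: 452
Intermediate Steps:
T(P, n) = 8*P + n*(1 + 2*P) (T(P, n) = 8*P + (1 + 2*P)*n = 8*P + n*(1 + 2*P))
(-70 + T(j, -8)*(-46)) - 214 = (-70 + (8*1 - 8*(1 + 2*1))*(-46)) - 214 = (-70 + (8 - 8*(1 + 2))*(-46)) - 214 = (-70 + (8 - 8*3)*(-46)) - 214 = (-70 + (8 - 24)*(-46)) - 214 = (-70 - 16*(-46)) - 214 = (-70 + 736) - 214 = 666 - 214 = 452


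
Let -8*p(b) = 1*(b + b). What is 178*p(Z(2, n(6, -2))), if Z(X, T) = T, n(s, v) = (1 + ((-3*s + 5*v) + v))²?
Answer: -74849/2 ≈ -37425.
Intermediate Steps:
n(s, v) = (1 - 3*s + 6*v)² (n(s, v) = (1 + (-3*s + 6*v))² = (1 - 3*s + 6*v)²)
p(b) = -b/4 (p(b) = -(b + b)/8 = -2*b/8 = -b/4)
178*p(Z(2, n(6, -2))) = 178*(-(1 - 3*6 + 6*(-2))²/4) = 178*(-(1 - 18 - 12)²/4) = 178*(-¼*(-29)²) = 178*(-¼*841) = 178*(-841/4) = -74849/2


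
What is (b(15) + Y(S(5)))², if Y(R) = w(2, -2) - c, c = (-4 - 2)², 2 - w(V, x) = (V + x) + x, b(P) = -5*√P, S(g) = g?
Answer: 1399 + 320*√15 ≈ 2638.4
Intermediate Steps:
w(V, x) = 2 - V - 2*x (w(V, x) = 2 - ((V + x) + x) = 2 - (V + 2*x) = 2 + (-V - 2*x) = 2 - V - 2*x)
c = 36 (c = (-6)² = 36)
Y(R) = -32 (Y(R) = (2 - 1*2 - 2*(-2)) - 1*36 = (2 - 2 + 4) - 36 = 4 - 36 = -32)
(b(15) + Y(S(5)))² = (-5*√15 - 32)² = (-32 - 5*√15)²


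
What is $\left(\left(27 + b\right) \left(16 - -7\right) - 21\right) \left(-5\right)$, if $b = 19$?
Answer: $-5185$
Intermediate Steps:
$\left(\left(27 + b\right) \left(16 - -7\right) - 21\right) \left(-5\right) = \left(\left(27 + 19\right) \left(16 - -7\right) - 21\right) \left(-5\right) = \left(46 \left(16 + 7\right) - 21\right) \left(-5\right) = \left(46 \cdot 23 - 21\right) \left(-5\right) = \left(1058 - 21\right) \left(-5\right) = 1037 \left(-5\right) = -5185$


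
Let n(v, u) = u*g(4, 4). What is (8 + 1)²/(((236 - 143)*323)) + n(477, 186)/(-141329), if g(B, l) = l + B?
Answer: -357531/45649267 ≈ -0.0078321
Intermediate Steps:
g(B, l) = B + l
n(v, u) = 8*u (n(v, u) = u*(4 + 4) = u*8 = 8*u)
(8 + 1)²/(((236 - 143)*323)) + n(477, 186)/(-141329) = (8 + 1)²/(((236 - 143)*323)) + (8*186)/(-141329) = 9²/((93*323)) + 1488*(-1/141329) = 81/30039 - 48/4559 = 81*(1/30039) - 48/4559 = 27/10013 - 48/4559 = -357531/45649267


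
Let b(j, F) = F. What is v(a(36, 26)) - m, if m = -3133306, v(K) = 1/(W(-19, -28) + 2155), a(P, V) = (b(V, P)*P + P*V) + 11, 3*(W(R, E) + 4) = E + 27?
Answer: 20216090315/6452 ≈ 3.1333e+6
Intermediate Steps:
W(R, E) = 5 + E/3 (W(R, E) = -4 + (E + 27)/3 = -4 + (27 + E)/3 = -4 + (9 + E/3) = 5 + E/3)
a(P, V) = 11 + P**2 + P*V (a(P, V) = (P*P + P*V) + 11 = (P**2 + P*V) + 11 = 11 + P**2 + P*V)
v(K) = 3/6452 (v(K) = 1/((5 + (1/3)*(-28)) + 2155) = 1/((5 - 28/3) + 2155) = 1/(-13/3 + 2155) = 1/(6452/3) = 3/6452)
v(a(36, 26)) - m = 3/6452 - 1*(-3133306) = 3/6452 + 3133306 = 20216090315/6452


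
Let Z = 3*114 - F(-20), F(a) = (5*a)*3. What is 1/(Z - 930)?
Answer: -1/288 ≈ -0.0034722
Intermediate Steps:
F(a) = 15*a
Z = 642 (Z = 3*114 - 15*(-20) = 342 - 1*(-300) = 342 + 300 = 642)
1/(Z - 930) = 1/(642 - 930) = 1/(-288) = -1/288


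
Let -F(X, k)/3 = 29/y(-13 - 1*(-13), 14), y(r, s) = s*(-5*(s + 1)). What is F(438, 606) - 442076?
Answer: -154726571/350 ≈ -4.4208e+5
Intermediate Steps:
y(r, s) = s*(-5 - 5*s) (y(r, s) = s*(-5*(1 + s)) = s*(-5 - 5*s))
F(X, k) = 29/350 (F(X, k) = -87/((-5*14*(1 + 14))) = -87/((-5*14*15)) = -87/(-1050) = -87*(-1)/1050 = -3*(-29/1050) = 29/350)
F(438, 606) - 442076 = 29/350 - 442076 = -154726571/350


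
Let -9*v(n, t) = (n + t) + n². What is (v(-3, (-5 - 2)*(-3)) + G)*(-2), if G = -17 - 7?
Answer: 54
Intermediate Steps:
G = -24
v(n, t) = -n/9 - t/9 - n²/9 (v(n, t) = -((n + t) + n²)/9 = -(n + t + n²)/9 = -n/9 - t/9 - n²/9)
(v(-3, (-5 - 2)*(-3)) + G)*(-2) = ((-⅑*(-3) - (-5 - 2)*(-3)/9 - ⅑*(-3)²) - 24)*(-2) = ((⅓ - (-7)*(-3)/9 - ⅑*9) - 24)*(-2) = ((⅓ - ⅑*21 - 1) - 24)*(-2) = ((⅓ - 7/3 - 1) - 24)*(-2) = (-3 - 24)*(-2) = -27*(-2) = 54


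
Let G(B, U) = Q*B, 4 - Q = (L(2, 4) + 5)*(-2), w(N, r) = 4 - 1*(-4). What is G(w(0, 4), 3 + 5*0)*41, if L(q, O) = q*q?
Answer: 7216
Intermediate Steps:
w(N, r) = 8 (w(N, r) = 4 + 4 = 8)
L(q, O) = q**2
Q = 22 (Q = 4 - (2**2 + 5)*(-2) = 4 - (4 + 5)*(-2) = 4 - 9*(-2) = 4 - 1*(-18) = 4 + 18 = 22)
G(B, U) = 22*B
G(w(0, 4), 3 + 5*0)*41 = (22*8)*41 = 176*41 = 7216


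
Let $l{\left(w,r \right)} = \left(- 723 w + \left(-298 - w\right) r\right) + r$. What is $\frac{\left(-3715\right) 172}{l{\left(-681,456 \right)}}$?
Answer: $- \frac{638980}{667467} \approx -0.95732$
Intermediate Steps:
$l{\left(w,r \right)} = r - 723 w + r \left(-298 - w\right)$ ($l{\left(w,r \right)} = \left(- 723 w + r \left(-298 - w\right)\right) + r = r - 723 w + r \left(-298 - w\right)$)
$\frac{\left(-3715\right) 172}{l{\left(-681,456 \right)}} = \frac{\left(-3715\right) 172}{\left(-723\right) \left(-681\right) - 135432 - 456 \left(-681\right)} = - \frac{638980}{492363 - 135432 + 310536} = - \frac{638980}{667467}$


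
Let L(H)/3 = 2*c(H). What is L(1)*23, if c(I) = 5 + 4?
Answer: 1242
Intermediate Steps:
c(I) = 9
L(H) = 54 (L(H) = 3*(2*9) = 3*18 = 54)
L(1)*23 = 54*23 = 1242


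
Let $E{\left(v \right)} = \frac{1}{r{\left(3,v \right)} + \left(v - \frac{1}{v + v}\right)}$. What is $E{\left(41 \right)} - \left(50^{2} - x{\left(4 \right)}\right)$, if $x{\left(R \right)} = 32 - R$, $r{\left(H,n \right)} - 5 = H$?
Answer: $- \frac{9929942}{4017} \approx -2472.0$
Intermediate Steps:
$r{\left(H,n \right)} = 5 + H$
$E{\left(v \right)} = \frac{1}{8 + v - \frac{1}{2 v}}$ ($E{\left(v \right)} = \frac{1}{\left(5 + 3\right) + \left(v - \frac{1}{v + v}\right)} = \frac{1}{8 + \left(v - \frac{1}{2 v}\right)} = \frac{1}{8 + v - \frac{1}{2 v}}$)
$E{\left(41 \right)} - \left(50^{2} - x{\left(4 \right)}\right) = 2 \cdot 41 \frac{1}{-1 + 2 \cdot 41^{2} + 16 \cdot 41} - \left(50^{2} - \left(32 - 4\right)\right) = 2 \cdot 41 \frac{1}{-1 + 2 \cdot 1681 + 656} - \left(2500 - \left(32 - 4\right)\right) = 2 \cdot 41 \frac{1}{-1 + 3362 + 656} - \left(2500 - 28\right) = 2 \cdot 41 \cdot \frac{1}{4017} - \left(2500 - 28\right) = 2 \cdot 41 \cdot \frac{1}{4017} - 2472 = \frac{82}{4017} - 2472 = - \frac{9929942}{4017}$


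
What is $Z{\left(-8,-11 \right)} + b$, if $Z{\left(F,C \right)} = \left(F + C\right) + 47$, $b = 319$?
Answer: $347$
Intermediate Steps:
$Z{\left(F,C \right)} = 47 + C + F$ ($Z{\left(F,C \right)} = \left(C + F\right) + 47 = 47 + C + F$)
$Z{\left(-8,-11 \right)} + b = \left(47 - 11 - 8\right) + 319 = 28 + 319 = 347$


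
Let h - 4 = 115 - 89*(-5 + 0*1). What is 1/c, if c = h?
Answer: 1/564 ≈ 0.0017731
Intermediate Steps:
h = 564 (h = 4 + (115 - 89*(-5 + 0*1)) = 4 + (115 - 89*(-5 + 0)) = 4 + (115 - 89*(-5)) = 4 + (115 + 445) = 4 + 560 = 564)
c = 564
1/c = 1/564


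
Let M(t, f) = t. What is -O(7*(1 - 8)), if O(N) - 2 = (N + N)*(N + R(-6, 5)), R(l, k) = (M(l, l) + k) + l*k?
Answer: -7842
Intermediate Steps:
R(l, k) = k + l + k*l (R(l, k) = (l + k) + l*k = (k + l) + k*l = k + l + k*l)
O(N) = 2 + 2*N*(-31 + N) (O(N) = 2 + (N + N)*(N + (5 - 6 + 5*(-6))) = 2 + (2*N)*(N + (5 - 6 - 30)) = 2 + (2*N)*(N - 31) = 2 + (2*N)*(-31 + N) = 2 + 2*N*(-31 + N))
-O(7*(1 - 8)) = -(2 - 434*(1 - 8) + 2*(7*(1 - 8))²) = -(2 - 434*(-7) + 2*(7*(-7))²) = -(2 - 62*(-49) + 2*(-49)²) = -(2 + 3038 + 2*2401) = -(2 + 3038 + 4802) = -1*7842 = -7842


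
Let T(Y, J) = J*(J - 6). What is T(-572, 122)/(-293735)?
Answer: -14152/293735 ≈ -0.048180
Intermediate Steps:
T(Y, J) = J*(-6 + J)
T(-572, 122)/(-293735) = (122*(-6 + 122))/(-293735) = (122*116)*(-1/293735) = 14152*(-1/293735) = -14152/293735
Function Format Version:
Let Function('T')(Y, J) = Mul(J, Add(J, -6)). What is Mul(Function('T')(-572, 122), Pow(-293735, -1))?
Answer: Rational(-14152, 293735) ≈ -0.048180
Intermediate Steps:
Function('T')(Y, J) = Mul(J, Add(-6, J))
Mul(Function('T')(-572, 122), Pow(-293735, -1)) = Mul(Mul(122, Add(-6, 122)), Pow(-293735, -1)) = Mul(Mul(122, 116), Rational(-1, 293735)) = Mul(14152, Rational(-1, 293735)) = Rational(-14152, 293735)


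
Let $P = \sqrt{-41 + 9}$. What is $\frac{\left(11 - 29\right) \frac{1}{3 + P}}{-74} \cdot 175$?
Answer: $\frac{4725}{1517} - \frac{6300 i \sqrt{2}}{1517} \approx 3.1147 - 5.8731 i$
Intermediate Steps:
$P = 4 i \sqrt{2}$ ($P = \sqrt{-32} = 4 i \sqrt{2} \approx 5.6569 i$)
$\frac{\left(11 - 29\right) \frac{1}{3 + P}}{-74} \cdot 175 = \frac{\left(11 - 29\right) \frac{1}{3 + 4 i \sqrt{2}}}{-74} \cdot 175 = - \frac{\left(-18\right) \frac{1}{3 + 4 i \sqrt{2}}}{74} \cdot 175 = \frac{9}{37 \left(3 + 4 i \sqrt{2}\right)} 175 = \frac{1575}{37 \left(3 + 4 i \sqrt{2}\right)}$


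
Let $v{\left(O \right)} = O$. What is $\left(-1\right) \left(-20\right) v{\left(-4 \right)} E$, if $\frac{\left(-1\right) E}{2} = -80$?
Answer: $-12800$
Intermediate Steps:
$E = 160$ ($E = \left(-2\right) \left(-80\right) = 160$)
$\left(-1\right) \left(-20\right) v{\left(-4 \right)} E = \left(-1\right) \left(-20\right) \left(-4\right) 160 = 20 \left(-4\right) 160 = \left(-80\right) 160 = -12800$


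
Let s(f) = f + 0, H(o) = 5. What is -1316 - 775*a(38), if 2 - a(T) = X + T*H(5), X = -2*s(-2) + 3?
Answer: 149809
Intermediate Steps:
s(f) = f
X = 7 (X = -2*(-2) + 3 = 4 + 3 = 7)
a(T) = -5 - 5*T (a(T) = 2 - (7 + T*5) = 2 - (7 + 5*T) = 2 + (-7 - 5*T) = -5 - 5*T)
-1316 - 775*a(38) = -1316 - 775*(-5 - 5*38) = -1316 - 775*(-5 - 190) = -1316 - 775*(-195) = -1316 + 151125 = 149809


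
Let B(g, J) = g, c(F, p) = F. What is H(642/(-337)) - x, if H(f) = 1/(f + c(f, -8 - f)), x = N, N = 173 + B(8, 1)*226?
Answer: -2543941/1284 ≈ -1981.3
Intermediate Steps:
N = 1981 (N = 173 + 8*226 = 173 + 1808 = 1981)
x = 1981
H(f) = 1/(2*f) (H(f) = 1/(f + f) = 1/(2*f))
H(642/(-337)) - x = 1/(2*((642/(-337)))) - 1*1981 = 1/(2*((642*(-1/337)))) - 1981 = 1/(2*(-642/337)) - 1981 = (½)*(-337/642) - 1981 = -337/1284 - 1981 = -2543941/1284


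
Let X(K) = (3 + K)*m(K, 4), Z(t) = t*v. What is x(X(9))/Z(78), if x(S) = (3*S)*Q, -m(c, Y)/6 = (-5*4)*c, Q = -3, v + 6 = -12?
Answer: 1080/13 ≈ 83.077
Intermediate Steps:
v = -18 (v = -6 - 12 = -18)
m(c, Y) = 120*c (m(c, Y) = -6*(-5*4)*c = -(-120)*c = 120*c)
Z(t) = -18*t (Z(t) = t*(-18) = -18*t)
X(K) = 120*K*(3 + K) (X(K) = (3 + K)*(120*K) = 120*K*(3 + K))
x(S) = -9*S (x(S) = (3*S)*(-3) = -9*S)
x(X(9))/Z(78) = (-1080*9*(3 + 9))/((-18*78)) = -1080*9*12/(-1404) = -9*12960*(-1/1404) = -116640*(-1/1404) = 1080/13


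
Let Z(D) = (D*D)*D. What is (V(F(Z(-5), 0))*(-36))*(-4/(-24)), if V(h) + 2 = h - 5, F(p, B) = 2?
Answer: 30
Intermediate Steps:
Z(D) = D**3 (Z(D) = D**2*D = D**3)
V(h) = -7 + h (V(h) = -2 + (h - 5) = -2 + (-5 + h) = -7 + h)
(V(F(Z(-5), 0))*(-36))*(-4/(-24)) = ((-7 + 2)*(-36))*(-4/(-24)) = (-5*(-36))*(-4*(-1/24)) = 180*(1/6) = 30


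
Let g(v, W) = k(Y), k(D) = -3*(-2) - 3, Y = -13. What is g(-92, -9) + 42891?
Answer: 42894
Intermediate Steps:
k(D) = 3 (k(D) = 6 - 3 = 3)
g(v, W) = 3
g(-92, -9) + 42891 = 3 + 42891 = 42894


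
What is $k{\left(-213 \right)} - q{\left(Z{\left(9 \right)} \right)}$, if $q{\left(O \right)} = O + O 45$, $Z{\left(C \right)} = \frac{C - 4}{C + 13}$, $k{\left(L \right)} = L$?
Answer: $- \frac{2458}{11} \approx -223.45$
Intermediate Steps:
$Z{\left(C \right)} = \frac{-4 + C}{13 + C}$
$q{\left(O \right)} = 46 O$ ($q{\left(O \right)} = O + 45 O = 46 O$)
$k{\left(-213 \right)} - q{\left(Z{\left(9 \right)} \right)} = -213 - 46 \frac{-4 + 9}{13 + 9} = -213 - 46 \cdot \frac{1}{22} \cdot 5 = -213 - 46 \cdot \frac{5}{22} = -213 - \frac{115}{11} = - \frac{2458}{11}$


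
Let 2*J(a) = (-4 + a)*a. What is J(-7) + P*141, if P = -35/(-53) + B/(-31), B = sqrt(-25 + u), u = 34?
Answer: 387643/3286 ≈ 117.97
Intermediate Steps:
J(a) = a*(-4 + a)/2 (J(a) = ((-4 + a)*a)/2 = (a*(-4 + a))/2 = a*(-4 + a)/2)
B = 3 (B = sqrt(-25 + 34) = sqrt(9) = 3)
P = 926/1643 (P = -35/(-53) + 3/(-31) = -35*(-1/53) + 3*(-1/31) = 35/53 - 3/31 = 926/1643 ≈ 0.56360)
J(-7) + P*141 = (1/2)*(-7)*(-4 - 7) + (926/1643)*141 = (1/2)*(-7)*(-11) + 130566/1643 = 77/2 + 130566/1643 = 387643/3286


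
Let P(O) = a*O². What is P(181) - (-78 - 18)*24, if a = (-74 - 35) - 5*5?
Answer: -4387670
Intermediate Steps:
a = -134 (a = -109 - 25 = -134)
P(O) = -134*O²
P(181) - (-78 - 18)*24 = -134*181² - (-78 - 18)*24 = -134*32761 - (-96)*24 = -4389974 - 1*(-2304) = -4389974 + 2304 = -4387670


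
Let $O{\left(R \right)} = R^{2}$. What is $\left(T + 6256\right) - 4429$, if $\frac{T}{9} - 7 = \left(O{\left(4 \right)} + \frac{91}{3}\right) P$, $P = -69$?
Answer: $-26883$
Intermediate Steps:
$T = -28710$ ($T = 63 + 9 \left(4^{2} + \frac{91}{3}\right) \left(-69\right) = 63 + 9 \left(16 + 91 \cdot \frac{1}{3}\right) \left(-69\right) = 63 + 9 \left(16 + \frac{91}{3}\right) \left(-69\right) = 63 + 9 \cdot \frac{139}{3} \left(-69\right) = 63 + 9 \left(-3197\right) = 63 - 28773 = -28710$)
$\left(T + 6256\right) - 4429 = \left(-28710 + 6256\right) - 4429 = -22454 - 4429 = -26883$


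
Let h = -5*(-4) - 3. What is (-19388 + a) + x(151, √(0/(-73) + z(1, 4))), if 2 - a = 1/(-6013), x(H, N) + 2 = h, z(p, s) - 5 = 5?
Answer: -116477822/6013 ≈ -19371.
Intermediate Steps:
h = 17 (h = 20 - 3 = 17)
z(p, s) = 10 (z(p, s) = 5 + 5 = 10)
x(H, N) = 15 (x(H, N) = -2 + 17 = 15)
a = 12027/6013 (a = 2 - 1/(-6013) = 2 - 1*(-1/6013) = 2 + 1/6013 = 12027/6013 ≈ 2.0002)
(-19388 + a) + x(151, √(0/(-73) + z(1, 4))) = (-19388 + 12027/6013) + 15 = -116568017/6013 + 15 = -116477822/6013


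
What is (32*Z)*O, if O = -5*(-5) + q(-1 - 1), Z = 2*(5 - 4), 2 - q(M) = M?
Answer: 1856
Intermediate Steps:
q(M) = 2 - M
Z = 2 (Z = 2*1 = 2)
O = 29 (O = -5*(-5) + (2 - (-1 - 1)) = 25 + (2 - 1*(-2)) = 25 + (2 + 2) = 25 + 4 = 29)
(32*Z)*O = (32*2)*29 = 64*29 = 1856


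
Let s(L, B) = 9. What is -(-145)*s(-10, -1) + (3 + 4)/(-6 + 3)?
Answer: 3908/3 ≈ 1302.7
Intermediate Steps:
-(-145)*s(-10, -1) + (3 + 4)/(-6 + 3) = -(-145)*9 + (3 + 4)/(-6 + 3) = -145*(-9) + 7/(-3) = 1305 + 7*(-1/3) = 1305 - 7/3 = 3908/3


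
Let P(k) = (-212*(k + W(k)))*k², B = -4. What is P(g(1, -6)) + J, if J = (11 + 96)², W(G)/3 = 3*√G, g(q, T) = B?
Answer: 25017 - 61056*I ≈ 25017.0 - 61056.0*I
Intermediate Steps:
g(q, T) = -4
W(G) = 9*√G (W(G) = 3*(3*√G) = 9*√G)
P(k) = k²*(-1908*√k - 212*k) (P(k) = (-212*(k + 9*√k))*k² = (-1908*√k - 212*k)*k² = k²*(-1908*√k - 212*k))
J = 11449 (J = 107² = 11449)
P(g(1, -6)) + J = (-61056*I - 212*(-4)³) + 11449 = (-61056*I - 212*(-64)) + 11449 = (-61056*I + 13568) + 11449 = (13568 - 61056*I) + 11449 = 25017 - 61056*I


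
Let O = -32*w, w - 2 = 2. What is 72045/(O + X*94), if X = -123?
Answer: -14409/2338 ≈ -6.1630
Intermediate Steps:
w = 4 (w = 2 + 2 = 4)
O = -128 (O = -32*4 = -128)
72045/(O + X*94) = 72045/(-128 - 123*94) = 72045/(-128 - 11562) = 72045/(-11690) = 72045*(-1/11690) = -14409/2338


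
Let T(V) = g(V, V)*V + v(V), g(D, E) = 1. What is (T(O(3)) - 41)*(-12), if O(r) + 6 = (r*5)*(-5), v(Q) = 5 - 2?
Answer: 1428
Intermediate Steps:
v(Q) = 3
O(r) = -6 - 25*r (O(r) = -6 + (r*5)*(-5) = -6 + (5*r)*(-5) = -6 - 25*r)
T(V) = 3 + V (T(V) = 1*V + 3 = V + 3 = 3 + V)
(T(O(3)) - 41)*(-12) = ((3 + (-6 - 25*3)) - 41)*(-12) = ((3 + (-6 - 75)) - 41)*(-12) = ((3 - 81) - 41)*(-12) = (-78 - 41)*(-12) = -119*(-12) = 1428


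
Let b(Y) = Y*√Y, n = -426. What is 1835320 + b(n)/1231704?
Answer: 1835320 - 71*I*√426/205284 ≈ 1.8353e+6 - 0.0071385*I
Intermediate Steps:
b(Y) = Y^(3/2)
1835320 + b(n)/1231704 = 1835320 + (-426)^(3/2)/1231704 = 1835320 - 426*I*√426*(1/1231704) = 1835320 - 71*I*√426/205284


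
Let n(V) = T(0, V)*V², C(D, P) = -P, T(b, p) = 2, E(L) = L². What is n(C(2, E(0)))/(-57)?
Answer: 0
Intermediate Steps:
n(V) = 2*V²
n(C(2, E(0)))/(-57) = (2*(-1*0²)²)/(-57) = -2*(-1*0)²/57 = -2*0²/57 = -2*0/57 = -1/57*0 = 0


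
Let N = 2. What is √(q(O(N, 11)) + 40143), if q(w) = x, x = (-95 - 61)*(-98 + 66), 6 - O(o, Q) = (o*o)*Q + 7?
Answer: 3*√5015 ≈ 212.45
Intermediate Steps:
O(o, Q) = -1 - Q*o² (O(o, Q) = 6 - ((o*o)*Q + 7) = 6 - (o²*Q + 7) = 6 - (Q*o² + 7) = 6 - (7 + Q*o²) = 6 + (-7 - Q*o²) = -1 - Q*o²)
x = 4992 (x = -156*(-32) = 4992)
q(w) = 4992
√(q(O(N, 11)) + 40143) = √(4992 + 40143) = √45135 = 3*√5015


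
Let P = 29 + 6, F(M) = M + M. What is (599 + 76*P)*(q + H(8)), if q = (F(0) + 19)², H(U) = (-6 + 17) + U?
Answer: 1238420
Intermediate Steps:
F(M) = 2*M
P = 35
H(U) = 11 + U
q = 361 (q = (2*0 + 19)² = (0 + 19)² = 19² = 361)
(599 + 76*P)*(q + H(8)) = (599 + 76*35)*(361 + (11 + 8)) = (599 + 2660)*(361 + 19) = 3259*380 = 1238420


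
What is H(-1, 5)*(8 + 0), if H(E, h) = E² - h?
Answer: -32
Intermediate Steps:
H(-1, 5)*(8 + 0) = ((-1)² - 1*5)*(8 + 0) = (1 - 5)*8 = -4*8 = -32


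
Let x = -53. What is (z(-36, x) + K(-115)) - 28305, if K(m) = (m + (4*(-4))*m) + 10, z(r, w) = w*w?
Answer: -23761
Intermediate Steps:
z(r, w) = w²
K(m) = 10 - 15*m (K(m) = (m - 16*m) + 10 = -15*m + 10 = 10 - 15*m)
(z(-36, x) + K(-115)) - 28305 = ((-53)² + (10 - 15*(-115))) - 28305 = (2809 + (10 + 1725)) - 28305 = (2809 + 1735) - 28305 = 4544 - 28305 = -23761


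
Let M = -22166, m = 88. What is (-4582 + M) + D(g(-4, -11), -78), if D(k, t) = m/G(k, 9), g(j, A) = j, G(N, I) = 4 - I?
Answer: -133828/5 ≈ -26766.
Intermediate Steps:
D(k, t) = -88/5 (D(k, t) = 88/(4 - 1*9) = 88/(4 - 9) = 88/(-5) = 88*(-1/5) = -88/5)
(-4582 + M) + D(g(-4, -11), -78) = (-4582 - 22166) - 88/5 = -26748 - 88/5 = -133828/5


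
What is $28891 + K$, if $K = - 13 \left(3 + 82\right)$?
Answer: $27786$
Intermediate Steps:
$K = -1105$ ($K = \left(-13\right) 85 = -1105$)
$28891 + K = 28891 - 1105 = 27786$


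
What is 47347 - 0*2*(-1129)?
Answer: 47347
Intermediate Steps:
47347 - 0*2*(-1129) = 47347 - 0*(-1129) = 47347 - 1*0 = 47347 + 0 = 47347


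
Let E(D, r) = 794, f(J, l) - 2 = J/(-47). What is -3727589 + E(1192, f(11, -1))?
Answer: -3726795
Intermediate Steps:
f(J, l) = 2 - J/47 (f(J, l) = 2 + J/(-47) = 2 + J*(-1/47) = 2 - J/47)
-3727589 + E(1192, f(11, -1)) = -3727589 + 794 = -3726795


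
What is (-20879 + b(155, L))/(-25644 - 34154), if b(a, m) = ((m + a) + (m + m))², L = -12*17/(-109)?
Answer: -29215825/355230019 ≈ -0.082245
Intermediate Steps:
L = 204/109 (L = -204*(-1/109) = 204/109 ≈ 1.8716)
b(a, m) = (a + 3*m)² (b(a, m) = ((a + m) + 2*m)² = (a + 3*m)²)
(-20879 + b(155, L))/(-25644 - 34154) = (-20879 + (155 + 3*(204/109))²)/(-25644 - 34154) = (-20879 + (155 + 612/109)²)/(-59798) = (-20879 + (17507/109)²)*(-1/59798) = (-20879 + 306495049/11881)*(-1/59798) = (58431650/11881)*(-1/59798) = -29215825/355230019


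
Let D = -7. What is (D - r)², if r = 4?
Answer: 121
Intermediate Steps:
(D - r)² = (-7 - 1*4)² = (-7 - 4)² = (-11)² = 121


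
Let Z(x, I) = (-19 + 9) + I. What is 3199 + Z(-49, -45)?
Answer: 3144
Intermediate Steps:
Z(x, I) = -10 + I
3199 + Z(-49, -45) = 3199 + (-10 - 45) = 3199 - 55 = 3144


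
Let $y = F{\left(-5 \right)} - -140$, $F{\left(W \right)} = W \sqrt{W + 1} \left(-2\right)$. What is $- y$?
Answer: $-140 - 20 i \approx -140.0 - 20.0 i$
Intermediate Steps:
$F{\left(W \right)} = - 2 W \sqrt{1 + W}$ ($F{\left(W \right)} = W \sqrt{1 + W} \left(-2\right) = - 2 W \sqrt{1 + W}$)
$y = 140 + 20 i$ ($y = \left(-2\right) \left(-5\right) \sqrt{1 - 5} - -140 = \left(-2\right) \left(-5\right) \sqrt{-4} + 140 = \left(-2\right) \left(-5\right) 2 i + 140 = 20 i + 140 = 140 + 20 i \approx 140.0 + 20.0 i$)
$- y = - (140 + 20 i) = -140 - 20 i$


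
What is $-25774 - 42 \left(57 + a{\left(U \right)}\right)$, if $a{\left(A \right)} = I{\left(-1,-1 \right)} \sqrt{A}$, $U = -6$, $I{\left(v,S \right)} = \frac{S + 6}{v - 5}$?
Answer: $-28168 + 35 i \sqrt{6} \approx -28168.0 + 85.732 i$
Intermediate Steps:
$I{\left(v,S \right)} = \frac{6 + S}{-5 + v}$
$a{\left(A \right)} = - \frac{5 \sqrt{A}}{6}$ ($a{\left(A \right)} = \frac{6 - 1}{-5 - 1} \sqrt{A} = \frac{1}{-6} \cdot 5 \sqrt{A} = \left(- \frac{1}{6}\right) 5 \sqrt{A} = - \frac{5 \sqrt{A}}{6}$)
$-25774 - 42 \left(57 + a{\left(U \right)}\right) = -25774 - 42 \left(57 - \frac{5 \sqrt{-6}}{6}\right) = -25774 - 42 \left(57 - \frac{5 i \sqrt{6}}{6}\right) = -25774 - \left(2394 - 35 i \sqrt{6}\right) = -28168 + 35 i \sqrt{6}$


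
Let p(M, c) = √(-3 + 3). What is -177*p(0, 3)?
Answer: 0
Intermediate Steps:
p(M, c) = 0 (p(M, c) = √0 = 0)
-177*p(0, 3) = -177*0 = 0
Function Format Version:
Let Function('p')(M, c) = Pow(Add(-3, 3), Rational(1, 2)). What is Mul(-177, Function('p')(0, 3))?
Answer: 0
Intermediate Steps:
Function('p')(M, c) = 0 (Function('p')(M, c) = Pow(0, Rational(1, 2)) = 0)
Mul(-177, Function('p')(0, 3)) = Mul(-177, 0) = 0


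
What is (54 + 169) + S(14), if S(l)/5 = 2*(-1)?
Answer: 213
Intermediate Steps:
S(l) = -10 (S(l) = 5*(2*(-1)) = 5*(-2) = -10)
(54 + 169) + S(14) = (54 + 169) - 10 = 223 - 10 = 213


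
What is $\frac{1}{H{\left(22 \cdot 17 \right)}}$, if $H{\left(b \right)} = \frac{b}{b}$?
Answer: $1$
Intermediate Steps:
$H{\left(b \right)} = 1$
$\frac{1}{H{\left(22 \cdot 17 \right)}} = 1^{-1} = 1$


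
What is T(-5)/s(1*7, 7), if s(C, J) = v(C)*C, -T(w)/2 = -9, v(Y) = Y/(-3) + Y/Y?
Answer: -27/14 ≈ -1.9286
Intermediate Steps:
v(Y) = 1 - Y/3 (v(Y) = Y*(-⅓) + 1 = -Y/3 + 1 = 1 - Y/3)
T(w) = 18 (T(w) = -2*(-9) = 18)
s(C, J) = C*(1 - C/3) (s(C, J) = (1 - C/3)*C = C*(1 - C/3))
T(-5)/s(1*7, 7) = 18/(((1*7)*(3 - 7)/3)) = 18/(((⅓)*7*(3 - 1*7))) = 18/(((⅓)*7*(3 - 7))) = 18/(((⅓)*7*(-4))) = 18/(-28/3) = 18*(-3/28) = -27/14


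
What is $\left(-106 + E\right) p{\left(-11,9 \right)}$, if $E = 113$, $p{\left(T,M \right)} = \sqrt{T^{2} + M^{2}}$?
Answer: $7 \sqrt{202} \approx 99.489$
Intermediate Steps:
$p{\left(T,M \right)} = \sqrt{M^{2} + T^{2}}$
$\left(-106 + E\right) p{\left(-11,9 \right)} = \left(-106 + 113\right) \sqrt{9^{2} + \left(-11\right)^{2}} = 7 \sqrt{81 + 121} = 7 \sqrt{202}$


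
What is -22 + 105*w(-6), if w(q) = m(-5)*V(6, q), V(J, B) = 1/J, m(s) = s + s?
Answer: -197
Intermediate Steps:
m(s) = 2*s
V(J, B) = 1/J
w(q) = -5/3 (w(q) = (2*(-5))/6 = -10*⅙ = -5/3)
-22 + 105*w(-6) = -22 + 105*(-5/3) = -22 - 175 = -197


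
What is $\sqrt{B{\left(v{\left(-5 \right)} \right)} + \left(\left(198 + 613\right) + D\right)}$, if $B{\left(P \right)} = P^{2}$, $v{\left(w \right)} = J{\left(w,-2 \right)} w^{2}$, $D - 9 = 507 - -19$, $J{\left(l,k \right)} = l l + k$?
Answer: $\sqrt{331971} \approx 576.17$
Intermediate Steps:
$J{\left(l,k \right)} = k + l^{2}$ ($J{\left(l,k \right)} = l^{2} + k = k + l^{2}$)
$D = 535$ ($D = 9 + \left(507 - -19\right) = 9 + \left(507 + 19\right) = 9 + 526 = 535$)
$v{\left(w \right)} = w^{2} \left(-2 + w^{2}\right)$ ($v{\left(w \right)} = \left(-2 + w^{2}\right) w^{2} = w^{2} \left(-2 + w^{2}\right)$)
$\sqrt{B{\left(v{\left(-5 \right)} \right)} + \left(\left(198 + 613\right) + D\right)} = \sqrt{\left(\left(-5\right)^{2} \left(-2 + \left(-5\right)^{2}\right)\right)^{2} + \left(\left(198 + 613\right) + 535\right)} = \sqrt{\left(25 \left(-2 + 25\right)\right)^{2} + \left(811 + 535\right)} = \sqrt{\left(25 \cdot 23\right)^{2} + 1346} = \sqrt{575^{2} + 1346} = \sqrt{330625 + 1346} = \sqrt{331971}$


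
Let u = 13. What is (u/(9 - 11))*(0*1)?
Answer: 0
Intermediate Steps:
(u/(9 - 11))*(0*1) = (13/(9 - 11))*(0*1) = (13/(-2))*0 = (13*(-½))*0 = -13/2*0 = 0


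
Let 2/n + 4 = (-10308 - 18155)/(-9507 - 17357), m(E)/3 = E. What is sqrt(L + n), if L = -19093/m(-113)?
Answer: sqrt(492594350210719)/2975403 ≈ 7.4593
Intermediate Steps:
m(E) = 3*E
n = -53728/78993 (n = 2/(-4 + (-10308 - 18155)/(-9507 - 17357)) = 2/(-4 - 28463/(-26864)) = 2/(-4 - 28463*(-1/26864)) = 2/(-4 + 28463/26864) = 2/(-78993/26864) = 2*(-26864/78993) = -53728/78993 ≈ -0.68016)
L = 19093/339 (L = -19093/(3*(-113)) = -19093/(-339) = -19093*(-1/339) = 19093/339 ≈ 56.322)
sqrt(L + n) = sqrt(19093/339 - 53728/78993) = sqrt(496666519/8926209) = sqrt(492594350210719)/2975403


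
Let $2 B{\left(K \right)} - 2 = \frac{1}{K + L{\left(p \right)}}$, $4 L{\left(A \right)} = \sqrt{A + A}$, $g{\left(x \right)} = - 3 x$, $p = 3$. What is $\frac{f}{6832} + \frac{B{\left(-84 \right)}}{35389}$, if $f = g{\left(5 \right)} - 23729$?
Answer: $- \frac{141157794537}{40616486135} - \frac{\sqrt{6}}{1997532105} \approx -3.4754$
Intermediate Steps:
$L{\left(A \right)} = \frac{\sqrt{2} \sqrt{A}}{4}$ ($L{\left(A \right)} = \frac{\sqrt{A + A}}{4} = \frac{\sqrt{2 A}}{4} = \frac{\sqrt{2} \sqrt{A}}{4}$)
$f = -23744$ ($f = \left(-3\right) 5 - 23729 = -15 - 23729 = -23744$)
$B{\left(K \right)} = 1 + \frac{1}{2 \left(K + \frac{\sqrt{6}}{4}\right)}$ ($B{\left(K \right)} = 1 + \frac{1}{2 \left(K + \frac{\sqrt{2} \sqrt{3}}{4}\right)} = 1 + \frac{1}{2 \left(K + \frac{\sqrt{6}}{4}\right)}$)
$\frac{f}{6832} + \frac{B{\left(-84 \right)}}{35389} = - \frac{23744}{6832} + \frac{\frac{1}{\sqrt{6} + 4 \left(-84\right)} \left(2 + \sqrt{6} + 4 \left(-84\right)\right)}{35389} = \left(-23744\right) \frac{1}{6832} + \frac{2 + \sqrt{6} - 336}{\sqrt{6} - 336} \cdot \frac{1}{35389} = - \frac{212}{61} + \frac{-334 + \sqrt{6}}{-336 + \sqrt{6}} \cdot \frac{1}{35389} = - \frac{212}{61} + \frac{-334 + \sqrt{6}}{35389 \left(-336 + \sqrt{6}\right)}$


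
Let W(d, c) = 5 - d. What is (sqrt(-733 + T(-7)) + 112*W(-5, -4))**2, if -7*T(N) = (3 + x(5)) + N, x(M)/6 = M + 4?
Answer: (7840 + I*sqrt(36267))**2/49 ≈ 1.2537e+6 + 60941.0*I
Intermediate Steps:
x(M) = 24 + 6*M (x(M) = 6*(M + 4) = 6*(4 + M) = 24 + 6*M)
T(N) = -57/7 - N/7 (T(N) = -((3 + (24 + 6*5)) + N)/7 = -((3 + (24 + 30)) + N)/7 = -((3 + 54) + N)/7 = -(57 + N)/7 = -57/7 - N/7)
(sqrt(-733 + T(-7)) + 112*W(-5, -4))**2 = (sqrt(-733 + (-57/7 - 1/7*(-7))) + 112*(5 - 1*(-5)))**2 = (sqrt(-733 + (-57/7 + 1)) + 112*(5 + 5))**2 = (sqrt(-733 - 50/7) + 112*10)**2 = (sqrt(-5181/7) + 1120)**2 = (I*sqrt(36267)/7 + 1120)**2 = (1120 + I*sqrt(36267)/7)**2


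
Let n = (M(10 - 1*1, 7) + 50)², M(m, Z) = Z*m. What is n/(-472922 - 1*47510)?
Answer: -12769/520432 ≈ -0.024535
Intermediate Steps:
n = 12769 (n = (7*(10 - 1*1) + 50)² = (7*(10 - 1) + 50)² = (7*9 + 50)² = (63 + 50)² = 113² = 12769)
n/(-472922 - 1*47510) = 12769/(-472922 - 1*47510) = 12769/(-472922 - 47510) = 12769/(-520432) = 12769*(-1/520432) = -12769/520432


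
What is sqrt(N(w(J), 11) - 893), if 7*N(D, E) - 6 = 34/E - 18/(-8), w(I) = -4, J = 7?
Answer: 3*I*sqrt(2348885)/154 ≈ 29.856*I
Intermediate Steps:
N(D, E) = 33/28 + 34/(7*E) (N(D, E) = 6/7 + (34/E - 18/(-8))/7 = 6/7 + (34/E - 18*(-1/8))/7 = 6/7 + (34/E + 9/4)/7 = 6/7 + (9/4 + 34/E)/7 = 6/7 + (9/28 + 34/(7*E)) = 33/28 + 34/(7*E))
sqrt(N(w(J), 11) - 893) = sqrt((1/28)*(136 + 33*11)/11 - 893) = sqrt((1/28)*(1/11)*(136 + 363) - 893) = sqrt((1/28)*(1/11)*499 - 893) = sqrt(499/308 - 893) = sqrt(-274545/308) = 3*I*sqrt(2348885)/154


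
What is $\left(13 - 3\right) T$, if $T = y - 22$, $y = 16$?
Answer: $-60$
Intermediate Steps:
$T = -6$ ($T = 16 - 22 = -6$)
$\left(13 - 3\right) T = \left(13 - 3\right) \left(-6\right) = 10 \left(-6\right) = -60$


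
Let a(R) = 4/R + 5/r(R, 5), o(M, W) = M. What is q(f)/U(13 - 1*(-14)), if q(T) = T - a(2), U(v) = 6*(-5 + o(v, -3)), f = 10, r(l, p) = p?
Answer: 7/132 ≈ 0.053030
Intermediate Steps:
a(R) = 1 + 4/R (a(R) = 4/R + 5/5 = 4/R + 5*(1/5) = 4/R + 1 = 1 + 4/R)
U(v) = -30 + 6*v (U(v) = 6*(-5 + v) = -30 + 6*v)
q(T) = -3 + T (q(T) = T - (4 + 2)/2 = T - 6/2 = T - 1*3 = T - 3 = -3 + T)
q(f)/U(13 - 1*(-14)) = (-3 + 10)/(-30 + 6*(13 - 1*(-14))) = 7/(-30 + 6*(13 + 14)) = 7/(-30 + 6*27) = 7/(-30 + 162) = 7/132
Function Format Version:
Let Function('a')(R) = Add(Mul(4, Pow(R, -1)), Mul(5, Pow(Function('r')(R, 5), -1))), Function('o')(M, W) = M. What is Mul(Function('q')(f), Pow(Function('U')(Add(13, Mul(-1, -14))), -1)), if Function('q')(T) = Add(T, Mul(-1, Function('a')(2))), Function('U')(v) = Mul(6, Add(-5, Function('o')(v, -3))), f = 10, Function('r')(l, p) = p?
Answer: Rational(7, 132) ≈ 0.053030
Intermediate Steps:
Function('a')(R) = Add(1, Mul(4, Pow(R, -1))) (Function('a')(R) = Add(Mul(4, Pow(R, -1)), Mul(5, Pow(5, -1))) = Add(Mul(4, Pow(R, -1)), Mul(5, Rational(1, 5))) = Add(Mul(4, Pow(R, -1)), 1) = Add(1, Mul(4, Pow(R, -1))))
Function('U')(v) = Add(-30, Mul(6, v)) (Function('U')(v) = Mul(6, Add(-5, v)) = Add(-30, Mul(6, v)))
Function('q')(T) = Add(-3, T) (Function('q')(T) = Add(T, Mul(-1, Mul(Pow(2, -1), Add(4, 2)))) = Add(T, Mul(-1, Mul(Rational(1, 2), 6))) = Add(T, Mul(-1, 3)) = Add(T, -3) = Add(-3, T))
Mul(Function('q')(f), Pow(Function('U')(Add(13, Mul(-1, -14))), -1)) = Mul(Add(-3, 10), Pow(Add(-30, Mul(6, Add(13, Mul(-1, -14)))), -1)) = Mul(7, Pow(Add(-30, Mul(6, Add(13, 14))), -1)) = Mul(7, Pow(Add(-30, Mul(6, 27)), -1)) = Mul(7, Pow(Add(-30, 162), -1)) = Mul(7, Pow(132, -1)) = Mul(7, Rational(1, 132)) = Rational(7, 132)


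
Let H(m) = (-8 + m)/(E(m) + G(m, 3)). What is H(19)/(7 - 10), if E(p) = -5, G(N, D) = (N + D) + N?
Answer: -11/108 ≈ -0.10185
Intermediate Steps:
G(N, D) = D + 2*N (G(N, D) = (D + N) + N = D + 2*N)
H(m) = (-8 + m)/(-2 + 2*m) (H(m) = (-8 + m)/(-5 + (3 + 2*m)) = (-8 + m)/(-2 + 2*m))
H(19)/(7 - 10) = ((-8 + 19)/(2*(-1 + 19)))/(7 - 10) = ((½)*11/18)/(-3) = -11/(6*18) = -⅓*11/36 = -11/108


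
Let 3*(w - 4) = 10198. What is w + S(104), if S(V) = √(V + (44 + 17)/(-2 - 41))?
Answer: 10210/3 + √189673/43 ≈ 3413.5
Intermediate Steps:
w = 10210/3 (w = 4 + (⅓)*10198 = 4 + 10198/3 = 10210/3 ≈ 3403.3)
S(V) = √(-61/43 + V) (S(V) = √(V + 61/(-43)) = √(V + 61*(-1/43)) = √(V - 61/43) = √(-61/43 + V))
w + S(104) = 10210/3 + √(-2623 + 1849*104)/43 = 10210/3 + √(-2623 + 192296)/43 = 10210/3 + √189673/43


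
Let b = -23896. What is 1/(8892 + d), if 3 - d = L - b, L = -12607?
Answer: -1/2394 ≈ -0.00041771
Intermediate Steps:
d = -11286 (d = 3 - (-12607 - 1*(-23896)) = 3 - (-12607 + 23896) = 3 - 1*11289 = 3 - 11289 = -11286)
1/(8892 + d) = 1/(8892 - 11286) = 1/(-2394) = -1/2394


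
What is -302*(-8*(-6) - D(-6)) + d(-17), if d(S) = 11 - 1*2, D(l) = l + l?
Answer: -18111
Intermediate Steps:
D(l) = 2*l
d(S) = 9 (d(S) = 11 - 2 = 9)
-302*(-8*(-6) - D(-6)) + d(-17) = -302*(-8*(-6) - 2*(-6)) + 9 = -302*(48 - 1*(-12)) + 9 = -302*(48 + 12) + 9 = -302*60 + 9 = -18120 + 9 = -18111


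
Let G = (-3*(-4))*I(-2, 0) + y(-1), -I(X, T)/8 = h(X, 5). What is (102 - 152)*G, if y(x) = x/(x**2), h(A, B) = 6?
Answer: 28850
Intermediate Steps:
I(X, T) = -48 (I(X, T) = -8*6 = -48)
y(x) = 1/x (y(x) = x/x**2 = 1/x)
G = -577 (G = -3*(-4)*(-48) + 1/(-1) = 12*(-48) - 1 = -576 - 1 = -577)
(102 - 152)*G = (102 - 152)*(-577) = -50*(-577) = 28850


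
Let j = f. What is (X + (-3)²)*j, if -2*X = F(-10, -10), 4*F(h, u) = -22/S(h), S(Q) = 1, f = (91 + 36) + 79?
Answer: 4841/2 ≈ 2420.5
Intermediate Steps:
f = 206 (f = 127 + 79 = 206)
j = 206
F(h, u) = -11/2 (F(h, u) = (-22/1)/4 = (-22*1)/4 = (¼)*(-22) = -11/2)
X = 11/4 (X = -½*(-11/2) = 11/4 ≈ 2.7500)
(X + (-3)²)*j = (11/4 + (-3)²)*206 = (11/4 + 9)*206 = (47/4)*206 = 4841/2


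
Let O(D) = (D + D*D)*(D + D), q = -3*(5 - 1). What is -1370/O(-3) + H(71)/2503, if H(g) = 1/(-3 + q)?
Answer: 8572769/225270 ≈ 38.056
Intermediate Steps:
q = -12 (q = -3*4 = -12)
H(g) = -1/15 (H(g) = 1/(-3 - 12) = 1/(-15) = -1/15)
O(D) = 2*D*(D + D²) (O(D) = (D + D²)*(2*D) = 2*D*(D + D²))
-1370/O(-3) + H(71)/2503 = -1370*1/(18*(1 - 3)) - 1/15/2503 = -1370/(2*9*(-2)) - 1/15*1/2503 = -1370/(-36) - 1/37545 = -1370*(-1/36) - 1/37545 = 685/18 - 1/37545 = 8572769/225270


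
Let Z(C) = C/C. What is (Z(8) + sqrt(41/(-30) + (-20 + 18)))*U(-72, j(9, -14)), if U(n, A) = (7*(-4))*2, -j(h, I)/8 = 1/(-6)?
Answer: -56 - 28*I*sqrt(3030)/15 ≈ -56.0 - 102.75*I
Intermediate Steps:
j(h, I) = 4/3 (j(h, I) = -8/(-6) = -8*(-1/6) = 4/3)
U(n, A) = -56 (U(n, A) = -28*2 = -56)
Z(C) = 1
(Z(8) + sqrt(41/(-30) + (-20 + 18)))*U(-72, j(9, -14)) = (1 + sqrt(41/(-30) + (-20 + 18)))*(-56) = (1 + sqrt(41*(-1/30) - 2))*(-56) = (1 + sqrt(-41/30 - 2))*(-56) = (1 + sqrt(-101/30))*(-56) = (1 + I*sqrt(3030)/30)*(-56) = -56 - 28*I*sqrt(3030)/15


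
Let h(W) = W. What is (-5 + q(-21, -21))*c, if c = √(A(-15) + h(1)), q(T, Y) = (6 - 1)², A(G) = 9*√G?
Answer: 20*√(1 + 9*I*√15) ≈ 84.701 + 82.306*I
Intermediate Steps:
q(T, Y) = 25 (q(T, Y) = 5² = 25)
c = √(1 + 9*I*√15) (c = √(9*√(-15) + 1) = √(9*(I*√15) + 1) = √(9*I*√15 + 1) = √(1 + 9*I*√15) ≈ 4.235 + 4.1153*I)
(-5 + q(-21, -21))*c = (-5 + 25)*√(1 + 9*I*√15) = 20*√(1 + 9*I*√15)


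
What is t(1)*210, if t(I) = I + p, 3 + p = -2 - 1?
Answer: -1050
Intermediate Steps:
p = -6 (p = -3 + (-2 - 1) = -3 - 3 = -6)
t(I) = -6 + I (t(I) = I - 6 = -6 + I)
t(1)*210 = (-6 + 1)*210 = -5*210 = -1050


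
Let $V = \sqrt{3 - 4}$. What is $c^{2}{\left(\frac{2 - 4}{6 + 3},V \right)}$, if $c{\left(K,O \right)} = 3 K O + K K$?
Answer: $- \frac{2900}{6561} - \frac{16 i}{243} \approx -0.44201 - 0.065844 i$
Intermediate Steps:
$V = i$ ($V = \sqrt{-1} = i \approx 1.0 i$)
$c{\left(K,O \right)} = K^{2} + 3 K O$ ($c{\left(K,O \right)} = 3 K O + K^{2} = K^{2} + 3 K O$)
$c^{2}{\left(\frac{2 - 4}{6 + 3},V \right)} = \left(\frac{2 - 4}{6 + 3} \left(\frac{2 - 4}{6 + 3} + 3 i\right)\right)^{2} = \left(- \frac{2}{9} \left(- \frac{2}{9} + 3 i\right)\right)^{2} = \left(\left(-2\right) \frac{1}{9} \left(\left(-2\right) \frac{1}{9} + 3 i\right)\right)^{2} = \left(- \frac{2 \left(- \frac{2}{9} + 3 i\right)}{9}\right)^{2} = \left(\frac{4}{81} - \frac{2 i}{3}\right)^{2}$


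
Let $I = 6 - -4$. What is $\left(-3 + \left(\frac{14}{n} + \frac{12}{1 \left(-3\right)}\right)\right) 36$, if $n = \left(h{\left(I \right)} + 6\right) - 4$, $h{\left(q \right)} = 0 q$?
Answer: $0$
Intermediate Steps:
$I = 10$ ($I = 6 + 4 = 10$)
$h{\left(q \right)} = 0$
$n = 2$ ($n = \left(0 + 6\right) - 4 = 6 - 4 = 2$)
$\left(-3 + \left(\frac{14}{n} + \frac{12}{1 \left(-3\right)}\right)\right) 36 = \left(-3 + \left(\frac{14}{2} + \frac{12}{1 \left(-3\right)}\right)\right) 36 = \left(-3 + \left(14 \cdot \frac{1}{2} + \frac{12}{-3}\right)\right) 36 = \left(-3 + \left(7 + 12 \left(- \frac{1}{3}\right)\right)\right) 36 = \left(-3 + \left(7 - 4\right)\right) 36 = \left(-3 + 3\right) 36 = 0 \cdot 36 = 0$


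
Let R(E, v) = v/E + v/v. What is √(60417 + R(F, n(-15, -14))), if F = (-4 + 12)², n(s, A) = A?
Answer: √3866738/8 ≈ 245.80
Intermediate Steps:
F = 64 (F = 8² = 64)
R(E, v) = 1 + v/E (R(E, v) = v/E + 1 = 1 + v/E)
√(60417 + R(F, n(-15, -14))) = √(60417 + (64 - 14)/64) = √(60417 + (1/64)*50) = √(60417 + 25/32) = √(1933369/32) = √3866738/8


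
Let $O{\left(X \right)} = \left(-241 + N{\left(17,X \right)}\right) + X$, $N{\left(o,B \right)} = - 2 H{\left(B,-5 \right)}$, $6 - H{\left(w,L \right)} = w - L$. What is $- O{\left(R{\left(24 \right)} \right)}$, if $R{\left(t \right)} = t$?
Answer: $171$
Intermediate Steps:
$H{\left(w,L \right)} = 6 + L - w$ ($H{\left(w,L \right)} = 6 - \left(w - L\right) = 6 + \left(L - w\right) = 6 + L - w$)
$N{\left(o,B \right)} = -2 + 2 B$ ($N{\left(o,B \right)} = - 2 \left(6 - 5 - B\right) = - 2 \left(1 - B\right) = -2 + 2 B$)
$O{\left(X \right)} = -243 + 3 X$ ($O{\left(X \right)} = \left(-241 + \left(-2 + 2 X\right)\right) + X = \left(-243 + 2 X\right) + X = -243 + 3 X$)
$- O{\left(R{\left(24 \right)} \right)} = - (-243 + 3 \cdot 24) = - (-243 + 72) = \left(-1\right) \left(-171\right) = 171$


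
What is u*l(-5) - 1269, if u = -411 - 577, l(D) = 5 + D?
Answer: -1269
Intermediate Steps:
u = -988
u*l(-5) - 1269 = -988*(5 - 5) - 1269 = -988*0 - 1269 = 0 - 1269 = -1269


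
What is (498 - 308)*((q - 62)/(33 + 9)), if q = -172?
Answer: -7410/7 ≈ -1058.6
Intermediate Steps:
(498 - 308)*((q - 62)/(33 + 9)) = (498 - 308)*((-172 - 62)/(33 + 9)) = 190*(-234/42) = 190*(-234*1/42) = 190*(-39/7) = -7410/7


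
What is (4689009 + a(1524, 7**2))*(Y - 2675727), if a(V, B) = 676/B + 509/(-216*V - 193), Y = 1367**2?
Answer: -61075309703995450384/16139473 ≈ -3.7842e+12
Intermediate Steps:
Y = 1868689
a(V, B) = 509/(-193 - 216*V) + 676/B (a(V, B) = 676/B + 509/(-193 - 216*V) = 509/(-193 - 216*V) + 676/B)
(4689009 + a(1524, 7**2))*(Y - 2675727) = (4689009 + (130468 - 509*7**2 + 146016*1524)/((7**2)*(193 + 216*1524)))*(1868689 - 2675727) = (4689009 + (130468 - 509*49 + 222528384)/(49*(193 + 329184)))*(-807038) = (4689009 + (1/49)*(130468 - 24941 + 222528384)/329377)*(-807038) = (4689009 + (1/49)*(1/329377)*222633911)*(-807038) = (4689009 + 222633911/16139473)*(-807038) = (75678356786168/16139473)*(-807038) = -61075309703995450384/16139473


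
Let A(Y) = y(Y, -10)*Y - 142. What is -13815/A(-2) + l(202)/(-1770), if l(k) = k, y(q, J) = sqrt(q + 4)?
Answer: 867047647/8919030 - 13815*sqrt(2)/10078 ≈ 95.275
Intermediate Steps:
y(q, J) = sqrt(4 + q)
A(Y) = -142 + Y*sqrt(4 + Y) (A(Y) = sqrt(4 + Y)*Y - 142 = Y*sqrt(4 + Y) - 142 = -142 + Y*sqrt(4 + Y))
-13815/A(-2) + l(202)/(-1770) = -13815/(-142 - 2*sqrt(4 - 2)) + 202/(-1770) = -13815/(-142 - 2*sqrt(2)) + 202*(-1/1770) = -13815/(-142 - 2*sqrt(2)) - 101/885 = -101/885 - 13815/(-142 - 2*sqrt(2))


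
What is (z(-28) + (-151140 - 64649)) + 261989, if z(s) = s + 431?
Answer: 46603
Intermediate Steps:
z(s) = 431 + s
(z(-28) + (-151140 - 64649)) + 261989 = ((431 - 28) + (-151140 - 64649)) + 261989 = (403 - 215789) + 261989 = -215386 + 261989 = 46603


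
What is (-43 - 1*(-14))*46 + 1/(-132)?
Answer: -176089/132 ≈ -1334.0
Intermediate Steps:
(-43 - 1*(-14))*46 + 1/(-132) = (-43 + 14)*46 - 1/132 = -29*46 - 1/132 = -1334 - 1/132 = -176089/132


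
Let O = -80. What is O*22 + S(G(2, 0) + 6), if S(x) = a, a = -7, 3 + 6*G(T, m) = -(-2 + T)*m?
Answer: -1767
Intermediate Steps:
G(T, m) = -1/2 - m*(-2 + T)/6 (G(T, m) = -1/2 + (-(-2 + T)*m)/6 = -1/2 + (-m*(-2 + T))/6 = -1/2 - m*(-2 + T)/6)
S(x) = -7
O*22 + S(G(2, 0) + 6) = -80*22 - 7 = -1760 - 7 = -1767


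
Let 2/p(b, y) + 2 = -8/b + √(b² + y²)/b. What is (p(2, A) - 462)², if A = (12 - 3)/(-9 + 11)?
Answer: 49057826308/229441 + 3543840*√97/229441 ≈ 2.1397e+5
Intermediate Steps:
A = 9/2 ≈ 4.5000
p(b, y) = 2/(-2 - 8/b + √(b² + y²)/b) (p(b, y) = 2/(-2 + (-8/b + √(b² + y²)/b)) = 2/(-2 - 8/b + √(b² + y²)/b))
(p(2, A) - 462)² = (-2*2/(8 - √(2² + (9/2)²) + 2*2) - 462)² = (-2*2/(8 - √(4 + 81/4) + 4) - 462)² = (-2*2/(8 - √(97/4) + 4) - 462)² = (-2*2/(8 - √97/2 + 4) - 462)² = (-2*2/(12 - √97/2) - 462)² = (-4/(12 - √97/2) - 462)² = (-462 - 4/(12 - √97/2))²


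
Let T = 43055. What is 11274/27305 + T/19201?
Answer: 1392088849/524283305 ≈ 2.6552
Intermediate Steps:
11274/27305 + T/19201 = 11274/27305 + 43055/19201 = 1392088849/524283305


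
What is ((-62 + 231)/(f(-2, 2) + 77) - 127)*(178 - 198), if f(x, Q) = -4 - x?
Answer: 37424/15 ≈ 2494.9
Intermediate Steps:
((-62 + 231)/(f(-2, 2) + 77) - 127)*(178 - 198) = ((-62 + 231)/((-4 - 1*(-2)) + 77) - 127)*(178 - 198) = (169/((-4 + 2) + 77) - 127)*(-20) = (169/(-2 + 77) - 127)*(-20) = (169/75 - 127)*(-20) = -9356/75*(-20) = 37424/15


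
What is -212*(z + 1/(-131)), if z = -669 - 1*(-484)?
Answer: 5138032/131 ≈ 39222.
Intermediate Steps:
z = -185 (z = -669 + 484 = -185)
-212*(z + 1/(-131)) = -212*(-185 + 1/(-131)) = -212*(-185 - 1/131) = -212*(-24236/131) = 5138032/131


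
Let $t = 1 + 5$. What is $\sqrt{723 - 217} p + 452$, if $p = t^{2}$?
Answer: $452 + 36 \sqrt{506} \approx 1261.8$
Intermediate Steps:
$t = 6$
$p = 36$ ($p = 6^{2} = 36$)
$\sqrt{723 - 217} p + 452 = \sqrt{723 - 217} \cdot 36 + 452 = \sqrt{506} \cdot 36 + 452 = 36 \sqrt{506} + 452 = 452 + 36 \sqrt{506}$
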